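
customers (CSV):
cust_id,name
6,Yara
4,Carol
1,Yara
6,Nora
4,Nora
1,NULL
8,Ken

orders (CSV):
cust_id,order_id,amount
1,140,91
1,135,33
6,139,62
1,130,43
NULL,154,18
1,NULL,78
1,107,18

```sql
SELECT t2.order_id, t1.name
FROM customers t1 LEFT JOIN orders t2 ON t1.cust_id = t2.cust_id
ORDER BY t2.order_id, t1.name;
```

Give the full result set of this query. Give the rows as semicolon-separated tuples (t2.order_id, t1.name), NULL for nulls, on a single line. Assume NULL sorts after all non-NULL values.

(107, Yara); (107, NULL); (130, Yara); (130, NULL); (135, Yara); (135, NULL); (139, Nora); (139, Yara); (140, Yara); (140, NULL); (NULL, Carol); (NULL, Ken); (NULL, Nora); (NULL, Yara); (NULL, NULL)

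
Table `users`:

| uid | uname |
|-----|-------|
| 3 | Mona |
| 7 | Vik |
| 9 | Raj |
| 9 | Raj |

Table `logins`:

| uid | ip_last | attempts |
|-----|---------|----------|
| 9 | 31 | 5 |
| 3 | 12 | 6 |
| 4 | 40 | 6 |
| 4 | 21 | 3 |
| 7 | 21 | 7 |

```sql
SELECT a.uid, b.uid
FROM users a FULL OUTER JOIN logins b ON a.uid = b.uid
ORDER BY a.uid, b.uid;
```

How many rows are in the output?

6

FULL OUTER JOIN keeps every row from both sides; unmatched rows get NULL for the other side's columns.
Matching on a.uid = b.uid.
- a row (uid=3): matches 1 b row(s) → 1 output row(s).
- a row (uid=7): matches 1 b row(s) → 1 output row(s).
- a row (uid=9): matches 1 b row(s) → 1 output row(s).
- a row (uid=9): matches 1 b row(s) → 1 output row(s).
- 2 b row(s) had no a match → kept, a columns NULL.
Total: 4 matched + 2 padded = 6 rows.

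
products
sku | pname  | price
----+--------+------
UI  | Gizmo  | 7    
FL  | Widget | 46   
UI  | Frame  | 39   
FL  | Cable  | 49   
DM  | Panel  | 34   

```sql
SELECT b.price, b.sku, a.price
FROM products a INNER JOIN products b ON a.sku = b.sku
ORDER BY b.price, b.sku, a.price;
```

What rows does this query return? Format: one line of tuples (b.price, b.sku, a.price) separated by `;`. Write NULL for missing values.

INNER JOIN keeps only pairs where the ON condition holds.
Matching on a.sku = b.sku.
Matched pairs: 9.

(7, UI, 7); (7, UI, 39); (34, DM, 34); (39, UI, 7); (39, UI, 39); (46, FL, 46); (46, FL, 49); (49, FL, 46); (49, FL, 49)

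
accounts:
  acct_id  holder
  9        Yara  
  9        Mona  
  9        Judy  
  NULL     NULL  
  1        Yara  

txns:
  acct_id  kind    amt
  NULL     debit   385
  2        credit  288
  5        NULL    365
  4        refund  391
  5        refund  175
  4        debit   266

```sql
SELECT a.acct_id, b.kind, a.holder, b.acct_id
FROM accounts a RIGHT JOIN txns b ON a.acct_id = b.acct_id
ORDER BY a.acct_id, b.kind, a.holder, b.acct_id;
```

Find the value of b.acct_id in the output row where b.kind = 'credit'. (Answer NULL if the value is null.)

2

RIGHT JOIN keeps every row from `txns`; unmatched rows get NULL for `accounts`'s columns.
Matching on a.acct_id = b.acct_id. A NULL in a compared column never satisfies the condition.
- a[0] acct_id=9 → no match.
- a[1] acct_id=9 → no match.
- a[2] acct_id=9 → no match.
- a[3] acct_id=NULL → no match.
- a[4] acct_id=1 → no match.
- 6 b row(s) had no a match → kept, a columns NULL.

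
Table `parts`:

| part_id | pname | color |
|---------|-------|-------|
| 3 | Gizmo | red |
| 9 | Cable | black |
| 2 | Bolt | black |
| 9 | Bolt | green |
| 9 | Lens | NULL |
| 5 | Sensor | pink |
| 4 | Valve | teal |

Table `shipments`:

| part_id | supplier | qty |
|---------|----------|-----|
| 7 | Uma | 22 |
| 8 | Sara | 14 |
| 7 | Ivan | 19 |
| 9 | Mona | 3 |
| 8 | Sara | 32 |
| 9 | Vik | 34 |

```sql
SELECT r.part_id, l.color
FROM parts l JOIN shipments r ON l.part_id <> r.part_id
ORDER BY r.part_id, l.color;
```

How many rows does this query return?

36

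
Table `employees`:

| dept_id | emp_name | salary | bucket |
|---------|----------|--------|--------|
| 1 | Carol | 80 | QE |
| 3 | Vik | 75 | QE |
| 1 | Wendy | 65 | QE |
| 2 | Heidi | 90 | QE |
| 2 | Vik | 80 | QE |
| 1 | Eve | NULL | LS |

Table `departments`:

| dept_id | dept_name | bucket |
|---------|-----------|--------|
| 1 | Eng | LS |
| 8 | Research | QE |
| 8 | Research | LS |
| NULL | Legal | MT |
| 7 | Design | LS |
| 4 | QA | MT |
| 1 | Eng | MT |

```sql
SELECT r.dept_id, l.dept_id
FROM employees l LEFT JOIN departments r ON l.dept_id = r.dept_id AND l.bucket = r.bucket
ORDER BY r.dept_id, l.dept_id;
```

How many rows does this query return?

6

LEFT JOIN keeps every row from `employees`; unmatched rows get NULL for `departments`'s columns.
Matching on l.dept_id = r.dept_id AND l.bucket = r.bucket. A NULL in a compared column never satisfies the condition.
- dept_id=1, bucket=QE: no r row matches, row kept with r columns NULL.
- dept_id=3, bucket=QE: no r row matches, row kept with r columns NULL.
- dept_id=1, bucket=QE: no r row matches, row kept with r columns NULL.
- dept_id=2, bucket=QE: no r row matches, row kept with r columns NULL.
- dept_id=2, bucket=QE: no r row matches, row kept with r columns NULL.
- dept_id=1, bucket=LS: 1 matching r row(s), so 1 row(s) emitted.
Total: 1 matched + 5 padded = 6 rows.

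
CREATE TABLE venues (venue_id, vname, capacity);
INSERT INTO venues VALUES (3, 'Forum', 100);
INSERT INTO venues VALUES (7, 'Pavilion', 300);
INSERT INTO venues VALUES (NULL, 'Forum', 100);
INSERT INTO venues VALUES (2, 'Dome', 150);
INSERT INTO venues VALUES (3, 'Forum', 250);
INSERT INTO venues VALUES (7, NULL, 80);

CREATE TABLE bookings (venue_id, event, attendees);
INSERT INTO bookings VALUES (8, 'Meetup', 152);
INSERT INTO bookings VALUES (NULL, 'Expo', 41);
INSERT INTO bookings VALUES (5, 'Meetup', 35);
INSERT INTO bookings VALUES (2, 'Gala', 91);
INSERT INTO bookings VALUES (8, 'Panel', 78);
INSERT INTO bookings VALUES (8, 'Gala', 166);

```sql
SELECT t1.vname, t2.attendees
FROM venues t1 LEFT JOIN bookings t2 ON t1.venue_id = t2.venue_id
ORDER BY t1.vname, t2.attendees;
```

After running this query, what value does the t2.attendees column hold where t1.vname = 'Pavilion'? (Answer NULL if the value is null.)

NULL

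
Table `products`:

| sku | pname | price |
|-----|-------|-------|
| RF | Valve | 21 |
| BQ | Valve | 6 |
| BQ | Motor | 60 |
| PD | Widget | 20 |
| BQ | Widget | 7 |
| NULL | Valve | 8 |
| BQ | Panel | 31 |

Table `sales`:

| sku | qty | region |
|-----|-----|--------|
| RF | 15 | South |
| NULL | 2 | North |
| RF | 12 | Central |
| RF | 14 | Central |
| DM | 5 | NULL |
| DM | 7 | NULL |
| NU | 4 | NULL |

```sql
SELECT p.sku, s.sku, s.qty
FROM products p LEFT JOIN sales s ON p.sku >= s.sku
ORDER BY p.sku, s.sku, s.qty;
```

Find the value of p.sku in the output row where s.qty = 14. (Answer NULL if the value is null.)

LEFT JOIN keeps every row from `products`; unmatched rows get NULL for `sales`'s columns.
Matching on p.sku >= s.sku. A NULL in a compared column never satisfies the condition.
- p row (sku=RF): matches 6 s row(s) → 6 output row(s).
- p row (sku=BQ): no match → kept, s columns NULL.
- p row (sku=BQ): no match → kept, s columns NULL.
- p row (sku=PD): matches 3 s row(s) → 3 output row(s).
- p row (sku=BQ): no match → kept, s columns NULL.
- p row (sku=NULL): no match → kept, s columns NULL.
- p row (sku=BQ): no match → kept, s columns NULL.

RF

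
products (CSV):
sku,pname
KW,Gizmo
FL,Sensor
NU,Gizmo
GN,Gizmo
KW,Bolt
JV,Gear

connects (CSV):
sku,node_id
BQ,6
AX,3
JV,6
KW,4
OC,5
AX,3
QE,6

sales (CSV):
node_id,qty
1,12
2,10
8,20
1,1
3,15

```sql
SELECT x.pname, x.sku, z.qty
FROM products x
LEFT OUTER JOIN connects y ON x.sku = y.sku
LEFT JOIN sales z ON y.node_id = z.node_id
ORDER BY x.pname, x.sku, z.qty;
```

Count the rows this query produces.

Evaluate left to right. First `products x LEFT JOIN connects y` on sku: 6 row(s).
Then LEFT JOIN `sales z` on node_id: each of those 6 rows is kept; rows whose y.node_id has no match in z get NULL for z's columns.
Result: 6 row(s).

6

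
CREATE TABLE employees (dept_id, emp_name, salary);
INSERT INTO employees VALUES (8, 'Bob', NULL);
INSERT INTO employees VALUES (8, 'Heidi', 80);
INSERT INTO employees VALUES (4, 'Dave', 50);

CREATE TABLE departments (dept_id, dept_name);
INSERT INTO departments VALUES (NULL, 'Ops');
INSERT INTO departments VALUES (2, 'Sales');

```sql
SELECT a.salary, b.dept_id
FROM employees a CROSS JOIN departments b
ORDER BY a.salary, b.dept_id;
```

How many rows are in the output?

CROSS JOIN pairs every row of `employees` with every row of `departments`: 3 × 2 = 6 rows.

6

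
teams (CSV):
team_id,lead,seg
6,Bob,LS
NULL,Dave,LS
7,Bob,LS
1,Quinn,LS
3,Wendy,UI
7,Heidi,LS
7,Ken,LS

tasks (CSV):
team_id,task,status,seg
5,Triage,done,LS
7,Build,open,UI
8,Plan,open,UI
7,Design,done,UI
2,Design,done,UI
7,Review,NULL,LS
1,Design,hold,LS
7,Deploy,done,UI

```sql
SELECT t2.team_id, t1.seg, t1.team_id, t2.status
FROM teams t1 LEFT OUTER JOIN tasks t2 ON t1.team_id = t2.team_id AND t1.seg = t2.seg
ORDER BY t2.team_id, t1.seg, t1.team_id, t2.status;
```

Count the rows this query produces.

7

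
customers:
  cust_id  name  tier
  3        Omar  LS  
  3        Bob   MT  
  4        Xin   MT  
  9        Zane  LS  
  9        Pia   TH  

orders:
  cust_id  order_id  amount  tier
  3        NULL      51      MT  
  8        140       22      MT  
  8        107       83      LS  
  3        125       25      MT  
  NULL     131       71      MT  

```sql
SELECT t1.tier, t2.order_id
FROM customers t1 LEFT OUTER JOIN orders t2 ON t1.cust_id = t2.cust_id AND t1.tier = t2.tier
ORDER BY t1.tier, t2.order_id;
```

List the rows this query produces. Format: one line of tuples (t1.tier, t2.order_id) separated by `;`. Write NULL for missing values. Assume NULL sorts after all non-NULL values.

(LS, NULL); (LS, NULL); (MT, 125); (MT, NULL); (MT, NULL); (TH, NULL)

LEFT JOIN keeps every row from `customers`; unmatched rows get NULL for `orders`'s columns.
Matching on t1.cust_id = t2.cust_id AND t1.tier = t2.tier. A NULL in a compared column never satisfies the condition.
Matched pairs: 2; unmatched t1 rows kept: 4.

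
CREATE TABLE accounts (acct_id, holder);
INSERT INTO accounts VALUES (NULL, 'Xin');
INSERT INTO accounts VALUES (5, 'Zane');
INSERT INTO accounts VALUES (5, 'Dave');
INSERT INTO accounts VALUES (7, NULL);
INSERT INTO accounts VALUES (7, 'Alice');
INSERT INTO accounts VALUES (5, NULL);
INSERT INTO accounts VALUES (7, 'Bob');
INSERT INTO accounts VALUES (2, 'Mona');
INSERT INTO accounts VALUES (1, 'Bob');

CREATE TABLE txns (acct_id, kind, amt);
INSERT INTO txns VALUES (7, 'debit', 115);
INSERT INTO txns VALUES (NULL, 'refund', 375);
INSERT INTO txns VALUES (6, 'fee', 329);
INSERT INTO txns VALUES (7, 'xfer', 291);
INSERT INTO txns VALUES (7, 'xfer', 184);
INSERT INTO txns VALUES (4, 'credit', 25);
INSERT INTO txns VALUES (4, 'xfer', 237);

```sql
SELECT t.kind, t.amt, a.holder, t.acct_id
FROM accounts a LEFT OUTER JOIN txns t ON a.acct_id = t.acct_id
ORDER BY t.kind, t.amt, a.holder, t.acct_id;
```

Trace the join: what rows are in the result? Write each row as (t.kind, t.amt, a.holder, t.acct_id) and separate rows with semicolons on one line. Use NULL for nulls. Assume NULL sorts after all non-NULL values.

LEFT JOIN keeps every row from `accounts`; unmatched rows get NULL for `txns`'s columns.
Matching on a.acct_id = t.acct_id. A NULL in a compared column never satisfies the condition.
Matched pairs: 9; unmatched a rows kept: 6.

(debit, 115, Alice, 7); (debit, 115, Bob, 7); (debit, 115, NULL, 7); (xfer, 184, Alice, 7); (xfer, 184, Bob, 7); (xfer, 184, NULL, 7); (xfer, 291, Alice, 7); (xfer, 291, Bob, 7); (xfer, 291, NULL, 7); (NULL, NULL, Bob, NULL); (NULL, NULL, Dave, NULL); (NULL, NULL, Mona, NULL); (NULL, NULL, Xin, NULL); (NULL, NULL, Zane, NULL); (NULL, NULL, NULL, NULL)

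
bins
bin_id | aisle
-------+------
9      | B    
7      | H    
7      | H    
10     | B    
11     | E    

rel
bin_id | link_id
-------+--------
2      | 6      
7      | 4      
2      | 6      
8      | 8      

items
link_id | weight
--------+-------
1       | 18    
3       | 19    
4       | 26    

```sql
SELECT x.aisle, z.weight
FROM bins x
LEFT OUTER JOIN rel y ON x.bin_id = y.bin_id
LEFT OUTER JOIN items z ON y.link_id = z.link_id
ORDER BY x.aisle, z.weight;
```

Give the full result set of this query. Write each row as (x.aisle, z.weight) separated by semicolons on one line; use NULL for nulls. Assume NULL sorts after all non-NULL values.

(B, NULL); (B, NULL); (E, NULL); (H, 26); (H, 26)

Evaluate left to right. First `bins x LEFT JOIN rel y` on bin_id: 5 row(s).
Then LEFT JOIN `items z` on link_id: each of those 5 rows is kept; rows whose y.link_id has no match in z get NULL for z's columns.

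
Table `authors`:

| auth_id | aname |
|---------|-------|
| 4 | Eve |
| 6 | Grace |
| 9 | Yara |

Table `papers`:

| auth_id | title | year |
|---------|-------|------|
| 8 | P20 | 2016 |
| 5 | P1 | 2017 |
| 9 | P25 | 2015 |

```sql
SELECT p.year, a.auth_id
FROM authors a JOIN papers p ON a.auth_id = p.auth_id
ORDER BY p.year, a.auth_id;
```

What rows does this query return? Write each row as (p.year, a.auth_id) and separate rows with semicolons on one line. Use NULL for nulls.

(2015, 9)

INNER JOIN keeps only pairs where the ON condition holds.
Matching on a.auth_id = p.auth_id.
- a[0] auth_id=4 → no match; dropped.
- a[1] auth_id=6 → no match; dropped.
- a[2] auth_id=9 → 1 match(es) in p → 1 row(s).
After projecting and ordering:
p.year | a.auth_id
2015 | 9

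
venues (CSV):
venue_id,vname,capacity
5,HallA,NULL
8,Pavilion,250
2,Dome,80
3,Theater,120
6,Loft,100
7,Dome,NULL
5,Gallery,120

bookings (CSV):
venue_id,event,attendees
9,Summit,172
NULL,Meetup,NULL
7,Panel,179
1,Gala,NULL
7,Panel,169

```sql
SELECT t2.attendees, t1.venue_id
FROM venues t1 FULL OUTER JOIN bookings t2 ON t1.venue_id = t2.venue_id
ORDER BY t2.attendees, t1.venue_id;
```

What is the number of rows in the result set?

11

FULL OUTER JOIN keeps every row from both sides; unmatched rows get NULL for the other side's columns.
Matching on t1.venue_id = t2.venue_id. A NULL in a compared column never satisfies the condition.
- t1 row (venue_id=5): no match → kept, t2 columns NULL.
- t1 row (venue_id=8): no match → kept, t2 columns NULL.
- t1 row (venue_id=2): no match → kept, t2 columns NULL.
- t1 row (venue_id=3): no match → kept, t2 columns NULL.
- t1 row (venue_id=6): no match → kept, t2 columns NULL.
- t1 row (venue_id=7): matches 2 t2 row(s) → 2 output row(s).
- t1 row (venue_id=5): no match → kept, t2 columns NULL.
- plus 3 unmatched t2 row(s), each kept with NULL t1 columns.
Total: 2 matched + 9 padded = 11 rows.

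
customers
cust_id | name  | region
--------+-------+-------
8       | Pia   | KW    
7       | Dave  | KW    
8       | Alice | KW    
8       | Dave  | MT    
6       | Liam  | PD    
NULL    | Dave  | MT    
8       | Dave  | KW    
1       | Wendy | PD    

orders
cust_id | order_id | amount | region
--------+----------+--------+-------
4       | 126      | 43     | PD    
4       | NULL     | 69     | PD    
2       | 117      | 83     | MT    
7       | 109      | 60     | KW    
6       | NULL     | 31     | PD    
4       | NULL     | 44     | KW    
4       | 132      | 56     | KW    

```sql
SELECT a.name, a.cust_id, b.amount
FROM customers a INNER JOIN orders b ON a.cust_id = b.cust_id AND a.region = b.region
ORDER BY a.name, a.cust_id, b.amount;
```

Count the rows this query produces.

2

INNER JOIN keeps only pairs where the ON condition holds.
Matching on a.cust_id = b.cust_id AND a.region = b.region. A NULL in a compared column never satisfies the condition.
- cust_id=8, region=KW: no matching b row, dropped.
- cust_id=7, region=KW: 1 matching b row(s), so 1 row(s) emitted.
- cust_id=8, region=KW: no matching b row, dropped.
- cust_id=8, region=MT: no matching b row, dropped.
- cust_id=6, region=PD: 1 matching b row(s), so 1 row(s) emitted.
- cust_id=NULL, region=MT: no matching b row, dropped.
- cust_id=8, region=KW: no matching b row, dropped.
- cust_id=1, region=PD: no matching b row, dropped.
Total: 2 rows.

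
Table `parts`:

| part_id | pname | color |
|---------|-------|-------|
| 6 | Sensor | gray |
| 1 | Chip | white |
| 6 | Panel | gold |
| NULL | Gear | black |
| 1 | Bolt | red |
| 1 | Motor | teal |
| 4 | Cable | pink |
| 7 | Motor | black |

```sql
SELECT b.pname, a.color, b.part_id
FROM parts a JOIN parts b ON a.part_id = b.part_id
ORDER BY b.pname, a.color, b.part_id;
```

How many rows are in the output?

15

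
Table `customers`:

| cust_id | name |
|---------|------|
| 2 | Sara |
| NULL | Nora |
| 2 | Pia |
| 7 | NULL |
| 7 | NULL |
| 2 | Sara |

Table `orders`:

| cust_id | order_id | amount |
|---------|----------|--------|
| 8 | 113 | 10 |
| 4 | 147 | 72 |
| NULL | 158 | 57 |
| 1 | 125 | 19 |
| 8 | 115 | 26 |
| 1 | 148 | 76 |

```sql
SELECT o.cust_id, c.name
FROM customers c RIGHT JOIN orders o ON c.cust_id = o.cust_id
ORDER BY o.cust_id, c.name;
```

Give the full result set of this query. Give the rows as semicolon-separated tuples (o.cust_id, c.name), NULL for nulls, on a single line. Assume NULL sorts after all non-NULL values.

(1, NULL); (1, NULL); (4, NULL); (8, NULL); (8, NULL); (NULL, NULL)

RIGHT JOIN keeps every row from `orders`; unmatched rows get NULL for `customers`'s columns.
Matching on c.cust_id = o.cust_id. A NULL in a compared column never satisfies the condition.
- cust_id=2: no matching o row.
- cust_id=NULL: no matching o row.
- cust_id=2: no matching o row.
- cust_id=7: no matching o row.
- cust_id=7: no matching o row.
- cust_id=2: no matching o row.
- 6 o row(s) had no c match → kept, c columns NULL.
After projecting and ordering:
o.cust_id | c.name
1 | NULL
1 | NULL
4 | NULL
8 | NULL
8 | NULL
NULL | NULL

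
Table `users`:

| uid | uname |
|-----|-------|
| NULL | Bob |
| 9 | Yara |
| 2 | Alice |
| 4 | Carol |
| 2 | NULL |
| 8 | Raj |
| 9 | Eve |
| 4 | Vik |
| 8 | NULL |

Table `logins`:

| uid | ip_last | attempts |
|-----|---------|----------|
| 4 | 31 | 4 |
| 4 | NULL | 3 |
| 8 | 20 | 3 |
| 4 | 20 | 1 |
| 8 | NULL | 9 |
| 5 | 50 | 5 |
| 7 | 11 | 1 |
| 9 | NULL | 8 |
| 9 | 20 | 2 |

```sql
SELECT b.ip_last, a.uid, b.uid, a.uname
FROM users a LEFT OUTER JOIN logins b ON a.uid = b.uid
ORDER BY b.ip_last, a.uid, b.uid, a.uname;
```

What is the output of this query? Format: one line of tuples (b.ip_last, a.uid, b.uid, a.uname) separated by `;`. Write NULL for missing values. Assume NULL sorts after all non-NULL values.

LEFT JOIN keeps every row from `users`; unmatched rows get NULL for `logins`'s columns.
Matching on a.uid = b.uid. A NULL in a compared column never satisfies the condition.
- a[0] uid=NULL → no match; kept with NULLs on the b side.
- a[1] uid=9 → 2 match(es) in b → 2 row(s).
- a[2] uid=2 → no match; kept with NULLs on the b side.
- a[3] uid=4 → 3 match(es) in b → 3 row(s).
- a[4] uid=2 → no match; kept with NULLs on the b side.
- a[5] uid=8 → 2 match(es) in b → 2 row(s).
- a[6] uid=9 → 2 match(es) in b → 2 row(s).
- a[7] uid=4 → 3 match(es) in b → 3 row(s).
- a[8] uid=8 → 2 match(es) in b → 2 row(s).

(20, 4, 4, Carol); (20, 4, 4, Vik); (20, 8, 8, Raj); (20, 8, 8, NULL); (20, 9, 9, Eve); (20, 9, 9, Yara); (31, 4, 4, Carol); (31, 4, 4, Vik); (NULL, 2, NULL, Alice); (NULL, 2, NULL, NULL); (NULL, 4, 4, Carol); (NULL, 4, 4, Vik); (NULL, 8, 8, Raj); (NULL, 8, 8, NULL); (NULL, 9, 9, Eve); (NULL, 9, 9, Yara); (NULL, NULL, NULL, Bob)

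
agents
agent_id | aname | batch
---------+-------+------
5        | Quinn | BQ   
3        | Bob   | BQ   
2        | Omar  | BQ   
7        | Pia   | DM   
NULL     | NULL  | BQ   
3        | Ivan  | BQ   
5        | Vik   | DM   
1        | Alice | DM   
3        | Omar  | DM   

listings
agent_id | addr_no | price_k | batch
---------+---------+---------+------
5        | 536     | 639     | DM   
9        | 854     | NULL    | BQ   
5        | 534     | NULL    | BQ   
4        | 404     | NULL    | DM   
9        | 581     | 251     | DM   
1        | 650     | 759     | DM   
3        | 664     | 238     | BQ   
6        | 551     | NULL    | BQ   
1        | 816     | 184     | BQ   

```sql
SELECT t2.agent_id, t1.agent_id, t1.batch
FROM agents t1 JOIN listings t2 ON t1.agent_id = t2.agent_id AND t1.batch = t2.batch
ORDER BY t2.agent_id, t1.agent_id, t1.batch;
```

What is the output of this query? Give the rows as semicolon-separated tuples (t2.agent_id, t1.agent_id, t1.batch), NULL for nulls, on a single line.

INNER JOIN keeps only pairs where the ON condition holds.
Matching on t1.agent_id = t2.agent_id AND t1.batch = t2.batch. A NULL in a compared column never satisfies the condition.
Matched pairs: 5.

(1, 1, DM); (3, 3, BQ); (3, 3, BQ); (5, 5, BQ); (5, 5, DM)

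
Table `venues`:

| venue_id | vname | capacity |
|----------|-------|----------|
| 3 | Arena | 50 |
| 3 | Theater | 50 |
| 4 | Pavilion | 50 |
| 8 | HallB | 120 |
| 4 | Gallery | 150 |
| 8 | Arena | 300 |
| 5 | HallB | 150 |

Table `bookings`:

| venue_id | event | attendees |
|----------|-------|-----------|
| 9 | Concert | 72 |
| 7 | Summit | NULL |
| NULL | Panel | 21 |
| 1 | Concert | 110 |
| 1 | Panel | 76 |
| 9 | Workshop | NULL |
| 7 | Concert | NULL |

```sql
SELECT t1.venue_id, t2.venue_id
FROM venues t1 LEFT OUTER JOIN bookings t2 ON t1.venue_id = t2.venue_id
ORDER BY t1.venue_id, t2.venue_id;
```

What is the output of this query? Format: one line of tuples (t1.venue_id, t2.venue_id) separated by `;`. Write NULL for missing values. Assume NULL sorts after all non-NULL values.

LEFT JOIN keeps every row from `venues`; unmatched rows get NULL for `bookings`'s columns.
Matching on t1.venue_id = t2.venue_id. A NULL in a compared column never satisfies the condition.
Matched pairs: 0; unmatched t1 rows kept: 7.

(3, NULL); (3, NULL); (4, NULL); (4, NULL); (5, NULL); (8, NULL); (8, NULL)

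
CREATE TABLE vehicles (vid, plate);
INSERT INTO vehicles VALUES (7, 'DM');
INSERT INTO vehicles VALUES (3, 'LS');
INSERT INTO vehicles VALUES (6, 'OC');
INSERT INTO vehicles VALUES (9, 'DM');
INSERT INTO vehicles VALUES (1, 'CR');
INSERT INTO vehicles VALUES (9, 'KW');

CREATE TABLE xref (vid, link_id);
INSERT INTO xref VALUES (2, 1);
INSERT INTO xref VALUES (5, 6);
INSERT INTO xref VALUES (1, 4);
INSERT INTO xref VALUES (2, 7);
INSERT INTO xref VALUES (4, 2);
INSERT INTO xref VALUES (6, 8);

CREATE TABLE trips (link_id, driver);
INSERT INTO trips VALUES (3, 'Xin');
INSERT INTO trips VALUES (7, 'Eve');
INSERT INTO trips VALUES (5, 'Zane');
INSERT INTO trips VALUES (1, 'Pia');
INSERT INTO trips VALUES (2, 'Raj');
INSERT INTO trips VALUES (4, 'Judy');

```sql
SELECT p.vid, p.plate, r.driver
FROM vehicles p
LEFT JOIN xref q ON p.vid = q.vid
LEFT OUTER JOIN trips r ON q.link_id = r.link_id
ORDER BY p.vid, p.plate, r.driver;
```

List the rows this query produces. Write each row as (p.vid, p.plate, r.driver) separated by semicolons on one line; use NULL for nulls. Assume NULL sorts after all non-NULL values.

Evaluate left to right. First `vehicles p LEFT JOIN xref q` on vid: 6 row(s).
Then LEFT JOIN `trips r` on link_id: each of those 6 rows is kept; rows whose q.link_id has no match in r get NULL for r's columns.

(1, CR, Judy); (3, LS, NULL); (6, OC, NULL); (7, DM, NULL); (9, DM, NULL); (9, KW, NULL)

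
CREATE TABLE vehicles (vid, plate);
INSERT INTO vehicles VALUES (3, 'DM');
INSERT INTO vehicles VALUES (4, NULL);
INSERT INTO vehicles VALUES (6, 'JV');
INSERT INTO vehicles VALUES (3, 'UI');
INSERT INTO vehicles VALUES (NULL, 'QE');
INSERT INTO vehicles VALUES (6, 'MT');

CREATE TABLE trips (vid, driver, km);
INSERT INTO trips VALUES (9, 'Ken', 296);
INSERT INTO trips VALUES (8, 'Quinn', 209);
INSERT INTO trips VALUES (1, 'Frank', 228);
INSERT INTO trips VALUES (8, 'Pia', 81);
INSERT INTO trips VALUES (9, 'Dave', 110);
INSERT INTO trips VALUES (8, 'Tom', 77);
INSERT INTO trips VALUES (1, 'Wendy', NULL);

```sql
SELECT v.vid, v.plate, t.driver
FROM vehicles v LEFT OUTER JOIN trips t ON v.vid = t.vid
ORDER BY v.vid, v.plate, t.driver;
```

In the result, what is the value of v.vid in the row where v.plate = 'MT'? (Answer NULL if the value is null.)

6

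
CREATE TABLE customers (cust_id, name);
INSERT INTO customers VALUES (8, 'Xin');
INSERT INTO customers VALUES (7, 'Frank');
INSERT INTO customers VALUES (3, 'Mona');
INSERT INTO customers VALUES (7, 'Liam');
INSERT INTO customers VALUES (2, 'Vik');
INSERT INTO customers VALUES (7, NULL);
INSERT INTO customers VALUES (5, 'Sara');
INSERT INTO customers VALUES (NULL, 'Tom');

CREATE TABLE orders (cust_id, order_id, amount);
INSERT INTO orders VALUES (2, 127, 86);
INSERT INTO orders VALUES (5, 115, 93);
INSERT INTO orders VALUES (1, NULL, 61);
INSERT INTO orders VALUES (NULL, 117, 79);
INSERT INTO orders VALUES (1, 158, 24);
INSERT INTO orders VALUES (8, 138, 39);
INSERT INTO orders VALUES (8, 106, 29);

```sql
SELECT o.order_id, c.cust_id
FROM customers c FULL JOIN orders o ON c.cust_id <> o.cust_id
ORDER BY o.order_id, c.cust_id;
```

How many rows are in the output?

FULL OUTER JOIN keeps every row from both sides; unmatched rows get NULL for the other side's columns.
Matching on c.cust_id <> o.cust_id. A NULL in a compared column never satisfies the condition.
- cust_id=8: 4 matching o row(s), so 4 row(s) emitted.
- cust_id=7: 6 matching o row(s), so 6 row(s) emitted.
- cust_id=3: 6 matching o row(s), so 6 row(s) emitted.
- cust_id=7: 6 matching o row(s), so 6 row(s) emitted.
- cust_id=2: 5 matching o row(s), so 5 row(s) emitted.
- cust_id=7: 6 matching o row(s), so 6 row(s) emitted.
- cust_id=5: 5 matching o row(s), so 5 row(s) emitted.
- cust_id=NULL: no o row matches, row kept with o columns NULL.
- 1 row(s) from o found no c partner → padded with NULL.
Total: 38 matched + 2 padded = 40 rows.

40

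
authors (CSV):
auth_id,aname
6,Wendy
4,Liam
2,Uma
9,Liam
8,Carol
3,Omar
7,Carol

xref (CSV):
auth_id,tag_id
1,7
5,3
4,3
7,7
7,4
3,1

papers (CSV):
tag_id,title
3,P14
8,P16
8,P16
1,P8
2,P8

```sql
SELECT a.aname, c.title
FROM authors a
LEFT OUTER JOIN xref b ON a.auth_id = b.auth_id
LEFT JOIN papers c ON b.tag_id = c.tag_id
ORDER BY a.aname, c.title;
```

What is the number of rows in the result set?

Evaluate left to right. First `authors a LEFT JOIN xref b` on auth_id: 8 row(s).
Then LEFT JOIN `papers c` on tag_id: each of those 8 rows is kept; rows whose b.tag_id has no match in c get NULL for c's columns.
Result: 8 row(s).

8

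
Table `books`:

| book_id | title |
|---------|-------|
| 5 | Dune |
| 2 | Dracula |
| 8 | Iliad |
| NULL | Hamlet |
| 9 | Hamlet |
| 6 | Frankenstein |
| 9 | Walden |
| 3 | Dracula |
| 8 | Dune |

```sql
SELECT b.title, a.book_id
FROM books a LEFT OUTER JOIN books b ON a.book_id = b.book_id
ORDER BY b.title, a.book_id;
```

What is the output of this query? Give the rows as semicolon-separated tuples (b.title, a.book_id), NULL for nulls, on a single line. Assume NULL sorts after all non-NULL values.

(Dracula, 2); (Dracula, 3); (Dune, 5); (Dune, 8); (Dune, 8); (Frankenstein, 6); (Hamlet, 9); (Hamlet, 9); (Iliad, 8); (Iliad, 8); (Walden, 9); (Walden, 9); (NULL, NULL)

LEFT JOIN keeps every row from `books a`; unmatched rows get NULL for `books b`'s columns.
Matching on a.book_id = b.book_id. A NULL in a compared column never satisfies the condition.
- a[0] book_id=5 → 1 match(es) in b → 1 row(s).
- a[1] book_id=2 → 1 match(es) in b → 1 row(s).
- a[2] book_id=8 → 2 match(es) in b → 2 row(s).
- a[3] book_id=NULL → no match; kept with NULLs on the b side.
- a[4] book_id=9 → 2 match(es) in b → 2 row(s).
- a[5] book_id=6 → 1 match(es) in b → 1 row(s).
- a[6] book_id=9 → 2 match(es) in b → 2 row(s).
- a[7] book_id=3 → 1 match(es) in b → 1 row(s).
- a[8] book_id=8 → 2 match(es) in b → 2 row(s).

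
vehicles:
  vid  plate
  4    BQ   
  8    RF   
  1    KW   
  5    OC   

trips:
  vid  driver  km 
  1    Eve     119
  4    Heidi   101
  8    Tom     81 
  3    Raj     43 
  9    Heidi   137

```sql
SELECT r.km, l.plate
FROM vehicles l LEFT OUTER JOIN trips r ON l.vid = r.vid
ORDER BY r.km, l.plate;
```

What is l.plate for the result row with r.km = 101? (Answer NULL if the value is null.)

BQ

LEFT JOIN keeps every row from `vehicles`; unmatched rows get NULL for `trips`'s columns.
Matching on l.vid = r.vid.
- l row (vid=4): matches 1 r row(s) → 1 output row(s).
- l row (vid=8): matches 1 r row(s) → 1 output row(s).
- l row (vid=1): matches 1 r row(s) → 1 output row(s).
- l row (vid=5): no match → kept, r columns NULL.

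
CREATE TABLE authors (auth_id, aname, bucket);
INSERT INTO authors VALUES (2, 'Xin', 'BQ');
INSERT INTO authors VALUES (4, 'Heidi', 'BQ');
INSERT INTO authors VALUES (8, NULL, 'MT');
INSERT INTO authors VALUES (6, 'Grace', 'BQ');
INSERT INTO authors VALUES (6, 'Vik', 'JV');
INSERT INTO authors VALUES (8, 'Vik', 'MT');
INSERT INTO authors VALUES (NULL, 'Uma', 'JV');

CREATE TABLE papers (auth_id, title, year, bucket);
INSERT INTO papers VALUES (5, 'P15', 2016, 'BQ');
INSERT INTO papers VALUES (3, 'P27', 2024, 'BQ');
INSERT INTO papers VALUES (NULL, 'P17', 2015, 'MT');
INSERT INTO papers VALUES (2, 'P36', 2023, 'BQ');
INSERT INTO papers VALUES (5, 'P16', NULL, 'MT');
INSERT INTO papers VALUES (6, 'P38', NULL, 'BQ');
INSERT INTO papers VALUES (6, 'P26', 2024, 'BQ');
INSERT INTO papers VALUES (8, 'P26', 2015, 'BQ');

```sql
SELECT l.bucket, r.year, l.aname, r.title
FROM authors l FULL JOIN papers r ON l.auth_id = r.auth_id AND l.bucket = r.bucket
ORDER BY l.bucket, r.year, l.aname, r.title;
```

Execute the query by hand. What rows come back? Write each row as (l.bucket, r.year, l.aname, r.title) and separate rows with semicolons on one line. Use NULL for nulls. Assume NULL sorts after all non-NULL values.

(BQ, 2023, Xin, P36); (BQ, 2024, Grace, P26); (BQ, NULL, Grace, P38); (BQ, NULL, Heidi, NULL); (JV, NULL, Uma, NULL); (JV, NULL, Vik, NULL); (MT, NULL, Vik, NULL); (MT, NULL, NULL, NULL); (NULL, 2015, NULL, P17); (NULL, 2015, NULL, P26); (NULL, 2016, NULL, P15); (NULL, 2024, NULL, P27); (NULL, NULL, NULL, P16)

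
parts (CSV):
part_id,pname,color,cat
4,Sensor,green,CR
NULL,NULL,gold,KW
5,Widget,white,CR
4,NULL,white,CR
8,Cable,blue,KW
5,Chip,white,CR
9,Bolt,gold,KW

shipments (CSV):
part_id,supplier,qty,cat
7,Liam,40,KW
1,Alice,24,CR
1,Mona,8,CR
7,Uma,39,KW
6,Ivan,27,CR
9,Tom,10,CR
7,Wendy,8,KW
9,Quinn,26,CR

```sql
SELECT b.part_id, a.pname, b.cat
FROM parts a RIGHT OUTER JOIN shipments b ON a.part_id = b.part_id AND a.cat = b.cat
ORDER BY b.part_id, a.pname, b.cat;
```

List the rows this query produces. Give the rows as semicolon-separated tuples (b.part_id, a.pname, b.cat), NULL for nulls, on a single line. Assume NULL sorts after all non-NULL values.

(1, NULL, CR); (1, NULL, CR); (6, NULL, CR); (7, NULL, KW); (7, NULL, KW); (7, NULL, KW); (9, NULL, CR); (9, NULL, CR)

RIGHT JOIN keeps every row from `shipments`; unmatched rows get NULL for `parts`'s columns.
Matching on a.part_id = b.part_id AND a.cat = b.cat. A NULL in a compared column never satisfies the condition.
- part_id=4, cat=CR: no matching b row.
- part_id=NULL, cat=KW: no matching b row.
- part_id=5, cat=CR: no matching b row.
- part_id=4, cat=CR: no matching b row.
- part_id=8, cat=KW: no matching b row.
- part_id=5, cat=CR: no matching b row.
- part_id=9, cat=KW: no matching b row.
- plus 8 unmatched b row(s), each kept with NULL a columns.
After projecting and ordering:
b.part_id | a.pname | b.cat
1 | NULL | CR
1 | NULL | CR
6 | NULL | CR
7 | NULL | KW
7 | NULL | KW
7 | NULL | KW
9 | NULL | CR
9 | NULL | CR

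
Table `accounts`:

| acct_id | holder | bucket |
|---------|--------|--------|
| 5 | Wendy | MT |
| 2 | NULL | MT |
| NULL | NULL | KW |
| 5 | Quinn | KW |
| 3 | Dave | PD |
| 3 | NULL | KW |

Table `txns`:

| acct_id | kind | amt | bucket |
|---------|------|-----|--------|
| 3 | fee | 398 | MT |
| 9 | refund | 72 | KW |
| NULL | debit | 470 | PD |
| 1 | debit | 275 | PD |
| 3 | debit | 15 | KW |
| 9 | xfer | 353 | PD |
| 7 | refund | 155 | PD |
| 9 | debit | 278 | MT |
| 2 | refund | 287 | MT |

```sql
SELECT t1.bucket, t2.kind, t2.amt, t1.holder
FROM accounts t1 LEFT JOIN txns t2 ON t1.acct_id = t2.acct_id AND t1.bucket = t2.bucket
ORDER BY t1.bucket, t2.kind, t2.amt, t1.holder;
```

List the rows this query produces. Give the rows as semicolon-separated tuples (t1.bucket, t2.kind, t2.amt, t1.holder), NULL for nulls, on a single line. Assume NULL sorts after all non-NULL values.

LEFT JOIN keeps every row from `accounts`; unmatched rows get NULL for `txns`'s columns.
Matching on t1.acct_id = t2.acct_id AND t1.bucket = t2.bucket. A NULL in a compared column never satisfies the condition.
Matched pairs: 2; unmatched t1 rows kept: 4.

(KW, debit, 15, NULL); (KW, NULL, NULL, Quinn); (KW, NULL, NULL, NULL); (MT, refund, 287, NULL); (MT, NULL, NULL, Wendy); (PD, NULL, NULL, Dave)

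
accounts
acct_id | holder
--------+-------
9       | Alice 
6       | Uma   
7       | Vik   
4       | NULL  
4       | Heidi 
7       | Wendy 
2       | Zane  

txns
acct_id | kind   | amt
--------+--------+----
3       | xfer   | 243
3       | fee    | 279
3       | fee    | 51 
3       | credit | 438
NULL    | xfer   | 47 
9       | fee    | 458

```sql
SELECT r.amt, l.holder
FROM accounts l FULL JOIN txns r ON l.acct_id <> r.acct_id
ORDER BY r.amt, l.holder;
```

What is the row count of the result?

FULL OUTER JOIN keeps every row from both sides; unmatched rows get NULL for the other side's columns.
Matching on l.acct_id <> r.acct_id. A NULL in a compared column never satisfies the condition.
- l row (acct_id=9): matches 4 r row(s) → 4 output row(s).
- l row (acct_id=6): matches 5 r row(s) → 5 output row(s).
- l row (acct_id=7): matches 5 r row(s) → 5 output row(s).
- l row (acct_id=4): matches 5 r row(s) → 5 output row(s).
- l row (acct_id=4): matches 5 r row(s) → 5 output row(s).
- l row (acct_id=7): matches 5 r row(s) → 5 output row(s).
- l row (acct_id=2): matches 5 r row(s) → 5 output row(s).
- 1 row(s) from r found no l partner → padded with NULL.
Total: 34 matched + 1 padded = 35 rows.

35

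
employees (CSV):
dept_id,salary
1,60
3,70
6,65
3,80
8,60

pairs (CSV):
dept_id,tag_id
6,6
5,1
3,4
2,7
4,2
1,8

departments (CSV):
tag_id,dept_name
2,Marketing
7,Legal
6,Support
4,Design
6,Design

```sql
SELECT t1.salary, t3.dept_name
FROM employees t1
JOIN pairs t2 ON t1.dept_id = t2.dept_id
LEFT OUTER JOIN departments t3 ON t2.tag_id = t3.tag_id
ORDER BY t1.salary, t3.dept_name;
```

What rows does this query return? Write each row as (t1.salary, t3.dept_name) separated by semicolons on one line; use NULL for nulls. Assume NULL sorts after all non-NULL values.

Joins associate left-to-right: employees INNER JOIN pairs on dept_id gives 4 intermediate row(s).
Then LEFT JOIN `departments t3` on tag_id: each of those 4 rows is kept; rows whose t2.tag_id has no match in t3 get NULL for t3's columns.

(60, NULL); (65, Design); (65, Support); (70, Design); (80, Design)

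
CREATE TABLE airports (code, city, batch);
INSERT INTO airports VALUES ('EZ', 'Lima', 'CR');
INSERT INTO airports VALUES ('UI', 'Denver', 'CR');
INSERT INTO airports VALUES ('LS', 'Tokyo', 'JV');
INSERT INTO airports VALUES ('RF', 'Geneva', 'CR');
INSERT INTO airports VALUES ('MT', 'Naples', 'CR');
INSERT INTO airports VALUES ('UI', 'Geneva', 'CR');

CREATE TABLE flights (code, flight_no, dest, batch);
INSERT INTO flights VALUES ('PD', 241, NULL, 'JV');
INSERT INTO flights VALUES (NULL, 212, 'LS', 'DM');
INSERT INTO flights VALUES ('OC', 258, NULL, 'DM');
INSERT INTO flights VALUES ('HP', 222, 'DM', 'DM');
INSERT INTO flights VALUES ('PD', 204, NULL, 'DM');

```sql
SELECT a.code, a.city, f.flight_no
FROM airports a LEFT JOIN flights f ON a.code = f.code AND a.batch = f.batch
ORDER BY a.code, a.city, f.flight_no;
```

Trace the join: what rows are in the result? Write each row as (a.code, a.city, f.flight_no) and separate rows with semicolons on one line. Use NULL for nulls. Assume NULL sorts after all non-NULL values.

(EZ, Lima, NULL); (LS, Tokyo, NULL); (MT, Naples, NULL); (RF, Geneva, NULL); (UI, Denver, NULL); (UI, Geneva, NULL)

LEFT JOIN keeps every row from `airports`; unmatched rows get NULL for `flights`'s columns.
Matching on a.code = f.code AND a.batch = f.batch. A NULL in a compared column never satisfies the condition.
- a (code=EZ, batch=CR) has no partner → padded with NULL.
- a (code=UI, batch=CR) has no partner → padded with NULL.
- a (code=LS, batch=JV) has no partner → padded with NULL.
- a (code=RF, batch=CR) has no partner → padded with NULL.
- a (code=MT, batch=CR) has no partner → padded with NULL.
- a (code=UI, batch=CR) has no partner → padded with NULL.
After projecting and ordering:
a.code | a.city | f.flight_no
EZ | Lima | NULL
LS | Tokyo | NULL
MT | Naples | NULL
RF | Geneva | NULL
UI | Denver | NULL
UI | Geneva | NULL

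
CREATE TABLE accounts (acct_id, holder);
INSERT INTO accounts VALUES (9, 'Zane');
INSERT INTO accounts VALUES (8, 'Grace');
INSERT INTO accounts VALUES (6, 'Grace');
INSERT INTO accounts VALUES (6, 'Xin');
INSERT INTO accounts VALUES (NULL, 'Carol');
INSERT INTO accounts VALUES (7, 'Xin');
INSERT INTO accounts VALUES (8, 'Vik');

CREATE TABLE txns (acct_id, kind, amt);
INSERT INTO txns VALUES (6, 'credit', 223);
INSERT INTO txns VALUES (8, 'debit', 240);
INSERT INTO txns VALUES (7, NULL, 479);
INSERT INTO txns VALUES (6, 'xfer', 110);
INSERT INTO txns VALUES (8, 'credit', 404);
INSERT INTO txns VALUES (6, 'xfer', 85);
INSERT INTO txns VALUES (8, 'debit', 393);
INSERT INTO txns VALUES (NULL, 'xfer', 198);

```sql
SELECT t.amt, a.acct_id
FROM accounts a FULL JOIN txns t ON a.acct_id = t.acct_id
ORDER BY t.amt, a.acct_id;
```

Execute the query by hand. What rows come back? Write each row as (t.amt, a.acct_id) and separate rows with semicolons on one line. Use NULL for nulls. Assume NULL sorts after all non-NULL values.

FULL OUTER JOIN keeps every row from both sides; unmatched rows get NULL for the other side's columns.
Matching on a.acct_id = t.acct_id. A NULL in a compared column never satisfies the condition.
- a[0] acct_id=9 → no match; kept with NULLs on the t side.
- a[1] acct_id=8 → 3 match(es) in t → 3 row(s).
- a[2] acct_id=6 → 3 match(es) in t → 3 row(s).
- a[3] acct_id=6 → 3 match(es) in t → 3 row(s).
- a[4] acct_id=NULL → no match; kept with NULLs on the t side.
- a[5] acct_id=7 → 1 match(es) in t → 1 row(s).
- a[6] acct_id=8 → 3 match(es) in t → 3 row(s).
- 1 t row(s) had no a match → kept, a columns NULL.

(85, 6); (85, 6); (110, 6); (110, 6); (198, NULL); (223, 6); (223, 6); (240, 8); (240, 8); (393, 8); (393, 8); (404, 8); (404, 8); (479, 7); (NULL, 9); (NULL, NULL)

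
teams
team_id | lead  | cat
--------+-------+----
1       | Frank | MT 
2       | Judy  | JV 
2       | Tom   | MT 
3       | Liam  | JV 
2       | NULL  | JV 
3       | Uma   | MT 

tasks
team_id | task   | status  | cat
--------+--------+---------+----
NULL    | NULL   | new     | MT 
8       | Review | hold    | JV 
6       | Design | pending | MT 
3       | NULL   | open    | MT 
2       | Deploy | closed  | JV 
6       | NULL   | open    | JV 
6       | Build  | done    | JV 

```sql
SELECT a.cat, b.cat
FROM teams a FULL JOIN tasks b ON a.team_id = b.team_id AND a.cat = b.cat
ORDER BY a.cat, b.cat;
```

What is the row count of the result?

11

FULL OUTER JOIN keeps every row from both sides; unmatched rows get NULL for the other side's columns.
Matching on a.team_id = b.team_id AND a.cat = b.cat. A NULL in a compared column never satisfies the condition.
Matched pairs: 3; unmatched a rows kept: 3; unmatched b rows kept: 5.
Total: 3 matched + 8 padded = 11 rows.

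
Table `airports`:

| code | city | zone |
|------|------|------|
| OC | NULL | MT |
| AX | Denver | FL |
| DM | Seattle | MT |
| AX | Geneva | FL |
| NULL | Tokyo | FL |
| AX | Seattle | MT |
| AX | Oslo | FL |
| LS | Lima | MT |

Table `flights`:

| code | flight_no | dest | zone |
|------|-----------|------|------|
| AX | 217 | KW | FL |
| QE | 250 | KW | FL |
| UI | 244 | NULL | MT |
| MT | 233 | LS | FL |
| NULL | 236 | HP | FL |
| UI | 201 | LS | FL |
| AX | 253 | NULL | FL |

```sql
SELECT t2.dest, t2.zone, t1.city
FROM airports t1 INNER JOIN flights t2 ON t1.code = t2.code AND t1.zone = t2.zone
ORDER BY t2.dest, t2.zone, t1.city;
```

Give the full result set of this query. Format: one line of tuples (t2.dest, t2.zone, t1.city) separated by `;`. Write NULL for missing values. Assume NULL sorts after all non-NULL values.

INNER JOIN keeps only pairs where the ON condition holds.
Matching on t1.code = t2.code AND t1.zone = t2.zone. A NULL in a compared column never satisfies the condition.
- code=OC, zone=MT: no matching t2 row, dropped.
- code=AX, zone=FL: 2 matching t2 row(s), so 2 row(s) emitted.
- code=DM, zone=MT: no matching t2 row, dropped.
- code=AX, zone=FL: 2 matching t2 row(s), so 2 row(s) emitted.
- code=NULL, zone=FL: no matching t2 row, dropped.
- code=AX, zone=MT: no matching t2 row, dropped.
- code=AX, zone=FL: 2 matching t2 row(s), so 2 row(s) emitted.
- code=LS, zone=MT: no matching t2 row, dropped.
After projecting and ordering:
t2.dest | t2.zone | t1.city
KW | FL | Denver
KW | FL | Geneva
KW | FL | Oslo
NULL | FL | Denver
NULL | FL | Geneva
NULL | FL | Oslo

(KW, FL, Denver); (KW, FL, Geneva); (KW, FL, Oslo); (NULL, FL, Denver); (NULL, FL, Geneva); (NULL, FL, Oslo)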